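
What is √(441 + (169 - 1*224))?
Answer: √386 ≈ 19.647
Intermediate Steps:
√(441 + (169 - 1*224)) = √(441 + (169 - 224)) = √(441 - 55) = √386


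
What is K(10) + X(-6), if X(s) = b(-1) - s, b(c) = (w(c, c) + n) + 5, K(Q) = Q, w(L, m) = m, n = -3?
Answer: 17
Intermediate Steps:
b(c) = 2 + c (b(c) = (c - 3) + 5 = (-3 + c) + 5 = 2 + c)
X(s) = 1 - s (X(s) = (2 - 1) - s = 1 - s)
K(10) + X(-6) = 10 + (1 - 1*(-6)) = 10 + (1 + 6) = 10 + 7 = 17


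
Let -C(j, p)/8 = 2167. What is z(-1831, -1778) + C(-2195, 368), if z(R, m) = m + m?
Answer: -20892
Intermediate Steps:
C(j, p) = -17336 (C(j, p) = -8*2167 = -17336)
z(R, m) = 2*m
z(-1831, -1778) + C(-2195, 368) = 2*(-1778) - 17336 = -3556 - 17336 = -20892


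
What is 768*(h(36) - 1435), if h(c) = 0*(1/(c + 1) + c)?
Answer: -1102080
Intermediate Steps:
h(c) = 0 (h(c) = 0*(1/(1 + c) + c) = 0*(c + 1/(1 + c)) = 0)
768*(h(36) - 1435) = 768*(0 - 1435) = 768*(-1435) = -1102080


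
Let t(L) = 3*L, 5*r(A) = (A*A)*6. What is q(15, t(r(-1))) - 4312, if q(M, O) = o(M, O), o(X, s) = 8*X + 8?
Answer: -4184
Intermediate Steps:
r(A) = 6*A**2/5 (r(A) = ((A*A)*6)/5 = (A**2*6)/5 = (6*A**2)/5 = 6*A**2/5)
o(X, s) = 8 + 8*X
q(M, O) = 8 + 8*M
q(15, t(r(-1))) - 4312 = (8 + 8*15) - 4312 = (8 + 120) - 4312 = 128 - 4312 = -4184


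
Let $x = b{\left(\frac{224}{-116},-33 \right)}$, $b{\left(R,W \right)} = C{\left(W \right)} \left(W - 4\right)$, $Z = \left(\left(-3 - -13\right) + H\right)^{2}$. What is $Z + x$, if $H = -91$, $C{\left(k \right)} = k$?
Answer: $7782$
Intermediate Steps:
$Z = 6561$ ($Z = \left(\left(-3 - -13\right) - 91\right)^{2} = \left(\left(-3 + 13\right) - 91\right)^{2} = \left(10 - 91\right)^{2} = \left(-81\right)^{2} = 6561$)
$b{\left(R,W \right)} = W \left(-4 + W\right)$ ($b{\left(R,W \right)} = W \left(W - 4\right) = W \left(-4 + W\right)$)
$x = 1221$ ($x = - 33 \left(-4 - 33\right) = \left(-33\right) \left(-37\right) = 1221$)
$Z + x = 6561 + 1221 = 7782$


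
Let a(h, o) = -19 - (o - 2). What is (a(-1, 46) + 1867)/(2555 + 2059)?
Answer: 902/2307 ≈ 0.39098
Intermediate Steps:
a(h, o) = -17 - o (a(h, o) = -19 - (-2 + o) = -19 + (2 - o) = -17 - o)
(a(-1, 46) + 1867)/(2555 + 2059) = ((-17 - 1*46) + 1867)/(2555 + 2059) = ((-17 - 46) + 1867)/4614 = (-63 + 1867)*(1/4614) = 1804*(1/4614) = 902/2307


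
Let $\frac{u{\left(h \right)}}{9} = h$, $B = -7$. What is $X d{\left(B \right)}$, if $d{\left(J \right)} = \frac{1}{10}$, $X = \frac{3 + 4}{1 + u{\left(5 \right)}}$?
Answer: $\frac{7}{460} \approx 0.015217$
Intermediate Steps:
$u{\left(h \right)} = 9 h$
$X = \frac{7}{46}$ ($X = \frac{3 + 4}{1 + 9 \cdot 5} = \frac{7}{1 + 45} = \frac{7}{46} \approx 0.15217$)
$d{\left(J \right)} = \frac{1}{10}$
$X d{\left(B \right)} = \frac{7}{46} \cdot \frac{1}{10} = \frac{7}{460}$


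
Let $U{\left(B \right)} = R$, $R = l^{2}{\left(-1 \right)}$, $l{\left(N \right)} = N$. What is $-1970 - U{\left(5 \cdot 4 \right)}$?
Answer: $-1971$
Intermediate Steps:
$R = 1$ ($R = \left(-1\right)^{2} = 1$)
$U{\left(B \right)} = 1$
$-1970 - U{\left(5 \cdot 4 \right)} = -1970 - 1 = -1971$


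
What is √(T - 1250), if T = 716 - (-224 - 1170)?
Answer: 2*√215 ≈ 29.326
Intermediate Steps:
T = 2110 (T = 716 - 1*(-1394) = 716 + 1394 = 2110)
√(T - 1250) = √(2110 - 1250) = √860 = 2*√215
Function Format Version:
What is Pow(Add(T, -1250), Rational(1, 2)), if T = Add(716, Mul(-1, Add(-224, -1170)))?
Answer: Mul(2, Pow(215, Rational(1, 2))) ≈ 29.326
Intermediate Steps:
T = 2110 (T = Add(716, Mul(-1, -1394)) = Add(716, 1394) = 2110)
Pow(Add(T, -1250), Rational(1, 2)) = Pow(Add(2110, -1250), Rational(1, 2)) = Pow(860, Rational(1, 2)) = Mul(2, Pow(215, Rational(1, 2)))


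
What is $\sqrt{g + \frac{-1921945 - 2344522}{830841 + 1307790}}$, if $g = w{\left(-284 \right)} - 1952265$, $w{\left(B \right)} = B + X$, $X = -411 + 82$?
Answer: $\frac{i \sqrt{8931970336083412035}}{2138631} \approx 1397.5 i$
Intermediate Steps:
$X = -329$
$w{\left(B \right)} = -329 + B$ ($w{\left(B \right)} = B - 329 = -329 + B$)
$g = -1952878$ ($g = \left(-329 - 284\right) - 1952265 = -613 - 1952265 = -1952878$)
$\sqrt{g + \frac{-1921945 - 2344522}{830841 + 1307790}} = \sqrt{-1952878 + \frac{-1921945 - 2344522}{830841 + 1307790}} = \sqrt{-1952878 - \frac{4266467}{2138631}} = \sqrt{- \frac{4176489696485}{2138631}} = \frac{i \sqrt{8931970336083412035}}{2138631}$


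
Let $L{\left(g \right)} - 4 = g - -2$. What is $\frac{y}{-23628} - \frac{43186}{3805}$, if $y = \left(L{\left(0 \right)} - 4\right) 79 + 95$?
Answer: $- \frac{92851043}{8173140} \approx -11.361$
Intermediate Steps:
$L{\left(g \right)} = 6 + g$ ($L{\left(g \right)} = 4 + \left(g - -2\right) = 4 + \left(g + 2\right) = 4 + \left(2 + g\right) = 6 + g$)
$y = 253$ ($y = \left(\left(6 + 0\right) - 4\right) 79 + 95 = \left(6 - 4\right) 79 + 95 = 2 \cdot 79 + 95 = 158 + 95 = 253$)
$\frac{y}{-23628} - \frac{43186}{3805} = \frac{253}{-23628} - \frac{43186}{3805} = 253 \left(- \frac{1}{23628}\right) - \frac{43186}{3805} = - \frac{23}{2148} - \frac{43186}{3805} = - \frac{92851043}{8173140}$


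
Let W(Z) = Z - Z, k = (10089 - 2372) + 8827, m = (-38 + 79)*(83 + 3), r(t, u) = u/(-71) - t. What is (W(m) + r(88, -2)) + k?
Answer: 1168378/71 ≈ 16456.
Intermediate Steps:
r(t, u) = -t - u/71 (r(t, u) = u*(-1/71) - t = -u/71 - t = -t - u/71)
m = 3526 (m = 41*86 = 3526)
k = 16544 (k = 7717 + 8827 = 16544)
W(Z) = 0
(W(m) + r(88, -2)) + k = (0 + (-1*88 - 1/71*(-2))) + 16544 = (0 + (-88 + 2/71)) + 16544 = (0 - 6246/71) + 16544 = -6246/71 + 16544 = 1168378/71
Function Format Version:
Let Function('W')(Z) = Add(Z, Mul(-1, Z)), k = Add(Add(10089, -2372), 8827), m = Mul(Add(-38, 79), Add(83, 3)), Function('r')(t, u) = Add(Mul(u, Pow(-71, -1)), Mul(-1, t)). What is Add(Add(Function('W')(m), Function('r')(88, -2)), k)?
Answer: Rational(1168378, 71) ≈ 16456.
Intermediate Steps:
Function('r')(t, u) = Add(Mul(-1, t), Mul(Rational(-1, 71), u)) (Function('r')(t, u) = Add(Mul(u, Rational(-1, 71)), Mul(-1, t)) = Add(Mul(Rational(-1, 71), u), Mul(-1, t)) = Add(Mul(-1, t), Mul(Rational(-1, 71), u)))
m = 3526 (m = Mul(41, 86) = 3526)
k = 16544 (k = Add(7717, 8827) = 16544)
Function('W')(Z) = 0
Add(Add(Function('W')(m), Function('r')(88, -2)), k) = Add(Add(0, Add(Mul(-1, 88), Mul(Rational(-1, 71), -2))), 16544) = Add(Add(0, Add(-88, Rational(2, 71))), 16544) = Add(Add(0, Rational(-6246, 71)), 16544) = Add(Rational(-6246, 71), 16544) = Rational(1168378, 71)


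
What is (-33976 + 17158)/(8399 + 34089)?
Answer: -8409/21244 ≈ -0.39583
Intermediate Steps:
(-33976 + 17158)/(8399 + 34089) = -16818/42488 = -16818*1/42488 = -8409/21244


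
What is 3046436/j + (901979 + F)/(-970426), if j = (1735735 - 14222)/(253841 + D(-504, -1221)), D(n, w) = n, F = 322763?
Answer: 374474187973209193/835300487269 ≈ 4.4831e+5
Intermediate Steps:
j = 1721513/253337 (j = (1735735 - 14222)/(253841 - 504) = 1721513/253337 ≈ 6.7953)
3046436/j + (901979 + F)/(-970426) = 3046436/(1721513/253337) + (901979 + 322763)/(-970426) = 3046436*(253337/1721513) + 1224742*(-1/970426) = 771774956932/1721513 - 612371/485213 = 374474187973209193/835300487269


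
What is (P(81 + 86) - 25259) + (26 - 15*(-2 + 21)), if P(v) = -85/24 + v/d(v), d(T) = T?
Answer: -612493/24 ≈ -25521.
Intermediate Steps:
P(v) = -61/24 (P(v) = -85/24 + v/v = -85*1/24 + 1 = -85/24 + 1 = -61/24)
(P(81 + 86) - 25259) + (26 - 15*(-2 + 21)) = (-61/24 - 25259) + (26 - 15*(-2 + 21)) = -606277/24 + (26 - 15*19) = -606277/24 + (26 - 285) = -606277/24 - 259 = -612493/24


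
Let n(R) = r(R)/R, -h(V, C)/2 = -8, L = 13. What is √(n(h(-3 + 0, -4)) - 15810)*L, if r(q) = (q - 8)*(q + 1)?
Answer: 169*I*√374/2 ≈ 1634.2*I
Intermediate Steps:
r(q) = (1 + q)*(-8 + q) (r(q) = (-8 + q)*(1 + q) = (1 + q)*(-8 + q))
h(V, C) = 16 (h(V, C) = -2*(-8) = 16)
n(R) = (-8 + R² - 7*R)/R
√(n(h(-3 + 0, -4)) - 15810)*L = √((-7 + 16 - 8/16) - 15810)*13 = √((-7 + 16 - 8*1/16) - 15810)*13 = √((-7 + 16 - ½) - 15810)*13 = √(17/2 - 15810)*13 = √(-31603/2)*13 = (13*I*√374/2)*13 = 169*I*√374/2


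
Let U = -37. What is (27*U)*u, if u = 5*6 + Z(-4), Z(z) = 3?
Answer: -32967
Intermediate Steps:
u = 33 (u = 5*6 + 3 = 30 + 3 = 33)
(27*U)*u = (27*(-37))*33 = -999*33 = -32967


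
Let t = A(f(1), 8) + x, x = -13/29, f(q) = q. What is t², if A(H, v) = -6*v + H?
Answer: 1893376/841 ≈ 2251.3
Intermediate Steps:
A(H, v) = H - 6*v
x = -13/29 (x = -13*1/29 = -13/29 ≈ -0.44828)
t = -1376/29 (t = (1 - 6*8) - 13/29 = (1 - 48) - 13/29 = -47 - 13/29 = -1376/29 ≈ -47.448)
t² = (-1376/29)² = 1893376/841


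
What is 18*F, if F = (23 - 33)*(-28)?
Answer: 5040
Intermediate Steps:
F = 280 (F = -10*(-28) = 280)
18*F = 18*280 = 5040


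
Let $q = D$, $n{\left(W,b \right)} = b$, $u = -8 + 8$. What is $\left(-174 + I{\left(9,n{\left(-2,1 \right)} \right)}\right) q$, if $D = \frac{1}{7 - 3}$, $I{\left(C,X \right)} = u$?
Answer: $- \frac{87}{2} \approx -43.5$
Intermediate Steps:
$u = 0$
$I{\left(C,X \right)} = 0$
$D = \frac{1}{4} \approx 0.25$
$q = \frac{1}{4} \approx 0.25$
$\left(-174 + I{\left(9,n{\left(-2,1 \right)} \right)}\right) q = \left(-174 + 0\right) \frac{1}{4} = \left(-174\right) \frac{1}{4} = - \frac{87}{2}$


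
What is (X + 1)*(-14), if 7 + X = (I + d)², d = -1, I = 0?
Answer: 70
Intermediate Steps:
X = -6 (X = -7 + (0 - 1)² = -7 + (-1)² = -7 + 1 = -6)
(X + 1)*(-14) = (-6 + 1)*(-14) = -5*(-14) = 70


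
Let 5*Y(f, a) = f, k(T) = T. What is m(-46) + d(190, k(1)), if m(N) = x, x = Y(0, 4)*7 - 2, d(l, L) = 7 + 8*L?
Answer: 13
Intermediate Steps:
Y(f, a) = f/5
x = -2 (x = ((⅕)*0)*7 - 2 = 0*7 - 2 = 0 - 2 = -2)
m(N) = -2
m(-46) + d(190, k(1)) = -2 + (7 + 8*1) = -2 + (7 + 8) = -2 + 15 = 13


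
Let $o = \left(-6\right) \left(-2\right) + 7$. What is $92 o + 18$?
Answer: $1766$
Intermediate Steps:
$o = 19$ ($o = 12 + 7 = 19$)
$92 o + 18 = 92 \cdot 19 + 18 = 1748 + 18 = 1766$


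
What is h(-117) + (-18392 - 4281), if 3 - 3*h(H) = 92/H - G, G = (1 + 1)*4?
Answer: -7956844/351 ≈ -22669.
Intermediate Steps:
G = 8 (G = 2*4 = 8)
h(H) = 11/3 - 92/(3*H) (h(H) = 1 - (92/H - 1*8)/3 = 1 - (92/H - 8)/3 = 1 - (-8 + 92/H)/3 = 1 + (8/3 - 92/(3*H)) = 11/3 - 92/(3*H))
h(-117) + (-18392 - 4281) = (1/3)*(-92 + 11*(-117))/(-117) + (-18392 - 4281) = (1/3)*(-1/117)*(-92 - 1287) - 22673 = (1/3)*(-1/117)*(-1379) - 22673 = 1379/351 - 22673 = -7956844/351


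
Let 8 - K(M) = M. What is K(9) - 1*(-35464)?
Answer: 35463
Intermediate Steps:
K(M) = 8 - M
K(9) - 1*(-35464) = (8 - 1*9) - 1*(-35464) = (8 - 9) + 35464 = -1 + 35464 = 35463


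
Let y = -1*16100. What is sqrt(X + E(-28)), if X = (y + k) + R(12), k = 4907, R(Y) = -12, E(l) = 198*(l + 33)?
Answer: 3*I*sqrt(1135) ≈ 101.07*I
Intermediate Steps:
E(l) = 6534 + 198*l (E(l) = 198*(33 + l) = 6534 + 198*l)
y = -16100
X = -11205 (X = (-16100 + 4907) - 12 = -11193 - 12 = -11205)
sqrt(X + E(-28)) = sqrt(-11205 + (6534 + 198*(-28))) = sqrt(-11205 + (6534 - 5544)) = sqrt(-11205 + 990) = sqrt(-10215) = 3*I*sqrt(1135)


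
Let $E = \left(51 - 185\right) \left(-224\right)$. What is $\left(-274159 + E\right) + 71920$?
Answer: $-172223$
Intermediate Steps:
$E = 30016$ ($E = \left(-134\right) \left(-224\right) = 30016$)
$\left(-274159 + E\right) + 71920 = \left(-274159 + 30016\right) + 71920 = -244143 + 71920 = -172223$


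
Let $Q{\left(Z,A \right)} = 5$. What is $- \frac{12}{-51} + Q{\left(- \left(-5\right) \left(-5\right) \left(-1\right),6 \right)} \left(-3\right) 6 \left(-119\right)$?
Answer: $\frac{182074}{17} \approx 10710.0$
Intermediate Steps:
$- \frac{12}{-51} + Q{\left(- \left(-5\right) \left(-5\right) \left(-1\right),6 \right)} \left(-3\right) 6 \left(-119\right) = - \frac{12}{-51} + 5 \left(-3\right) 6 \left(-119\right) = \left(-12\right) \left(- \frac{1}{51}\right) + \left(-15\right) 6 \left(-119\right) = \frac{4}{17} - -10710 = \frac{4}{17} + 10710 = \frac{182074}{17}$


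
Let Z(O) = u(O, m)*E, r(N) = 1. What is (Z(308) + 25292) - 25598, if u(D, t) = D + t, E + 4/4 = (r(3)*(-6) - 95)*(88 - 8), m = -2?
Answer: -2473092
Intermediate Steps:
E = -8081 (E = -1 + (1*(-6) - 95)*(88 - 8) = -1 + (-6 - 95)*80 = -1 - 101*80 = -1 - 8080 = -8081)
Z(O) = 16162 - 8081*O (Z(O) = (O - 2)*(-8081) = (-2 + O)*(-8081) = 16162 - 8081*O)
(Z(308) + 25292) - 25598 = ((16162 - 8081*308) + 25292) - 25598 = ((16162 - 2488948) + 25292) - 25598 = (-2472786 + 25292) - 25598 = -2447494 - 25598 = -2473092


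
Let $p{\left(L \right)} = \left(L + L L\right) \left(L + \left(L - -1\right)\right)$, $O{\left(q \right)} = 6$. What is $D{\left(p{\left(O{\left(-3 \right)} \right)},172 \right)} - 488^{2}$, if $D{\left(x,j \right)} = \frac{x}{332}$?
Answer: $- \frac{39531631}{166} \approx -2.3814 \cdot 10^{5}$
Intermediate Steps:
$p{\left(L \right)} = \left(1 + 2 L\right) \left(L + L^{2}\right)$ ($p{\left(L \right)} = \left(L + L^{2}\right) \left(L + \left(L + 1\right)\right) = \left(L + L^{2}\right) \left(L + \left(1 + L\right)\right) = \left(L + L^{2}\right) \left(1 + 2 L\right) = \left(1 + 2 L\right) \left(L + L^{2}\right)$)
$D{\left(x,j \right)} = \frac{x}{332}$ ($D{\left(x,j \right)} = x \frac{1}{332} = \frac{x}{332}$)
$D{\left(p{\left(O{\left(-3 \right)} \right)},172 \right)} - 488^{2} = \frac{6 \left(1 + 2 \cdot 6^{2} + 3 \cdot 6\right)}{332} - 488^{2} = \frac{6 \left(1 + 2 \cdot 36 + 18\right)}{332} - 238144 = \frac{6 \left(1 + 72 + 18\right)}{332} - 238144 = \frac{6 \cdot 91}{332} - 238144 = \frac{1}{332} \cdot 546 - 238144 = \frac{273}{166} - 238144 = - \frac{39531631}{166}$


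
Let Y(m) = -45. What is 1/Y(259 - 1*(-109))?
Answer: -1/45 ≈ -0.022222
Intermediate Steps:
1/Y(259 - 1*(-109)) = 1/(-45) = -1/45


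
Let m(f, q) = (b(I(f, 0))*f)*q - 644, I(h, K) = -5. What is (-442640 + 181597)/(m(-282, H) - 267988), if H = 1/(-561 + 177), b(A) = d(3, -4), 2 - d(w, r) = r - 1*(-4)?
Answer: 8353376/8596177 ≈ 0.97176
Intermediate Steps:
d(w, r) = -2 - r (d(w, r) = 2 - (r - 1*(-4)) = 2 - (r + 4) = 2 - (4 + r) = 2 + (-4 - r) = -2 - r)
b(A) = 2 (b(A) = -2 - 1*(-4) = -2 + 4 = 2)
H = -1/384 (H = 1/(-384) = -1/384 ≈ -0.0026042)
m(f, q) = -644 + 2*f*q (m(f, q) = (2*f)*q - 644 = 2*f*q - 644 = -644 + 2*f*q)
(-442640 + 181597)/(m(-282, H) - 267988) = (-442640 + 181597)/((-644 + 2*(-282)*(-1/384)) - 267988) = -261043/((-644 + 47/32) - 267988) = -261043/(-20561/32 - 267988) = -261043/(-8596177/32) = -261043*(-32/8596177) = 8353376/8596177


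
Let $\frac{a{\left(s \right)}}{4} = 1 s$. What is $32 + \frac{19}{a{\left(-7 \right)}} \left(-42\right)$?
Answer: $\frac{121}{2} \approx 60.5$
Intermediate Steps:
$a{\left(s \right)} = 4 s$ ($a{\left(s \right)} = 4 \cdot 1 s = 4 s$)
$32 + \frac{19}{a{\left(-7 \right)}} \left(-42\right) = 32 + \frac{19}{4 \left(-7\right)} \left(-42\right) = 32 + \frac{19}{-28} \left(-42\right) = 32 + 19 \left(- \frac{1}{28}\right) \left(-42\right) = 32 - - \frac{57}{2} = 32 + \frac{57}{2} = \frac{121}{2}$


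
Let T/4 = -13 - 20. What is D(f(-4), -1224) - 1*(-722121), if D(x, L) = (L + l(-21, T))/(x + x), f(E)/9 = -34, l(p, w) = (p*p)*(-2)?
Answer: 24552231/34 ≈ 7.2212e+5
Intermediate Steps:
T = -132 (T = 4*(-13 - 20) = 4*(-33) = -132)
l(p, w) = -2*p² (l(p, w) = p²*(-2) = -2*p²)
f(E) = -306 (f(E) = 9*(-34) = -306)
D(x, L) = (-882 + L)/(2*x) (D(x, L) = (L - 2*(-21)²)/(x + x) = (L - 2*441)/((2*x)) = (L - 882)*(1/(2*x)) = (-882 + L)*(1/(2*x)) = (-882 + L)/(2*x))
D(f(-4), -1224) - 1*(-722121) = (½)*(-882 - 1224)/(-306) - 1*(-722121) = (½)*(-1/306)*(-2106) + 722121 = 117/34 + 722121 = 24552231/34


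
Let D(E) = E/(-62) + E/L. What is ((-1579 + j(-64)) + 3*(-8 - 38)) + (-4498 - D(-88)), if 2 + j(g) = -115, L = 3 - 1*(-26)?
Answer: -5691016/899 ≈ -6330.4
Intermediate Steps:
L = 29 (L = 3 + 26 = 29)
j(g) = -117 (j(g) = -2 - 115 = -117)
D(E) = 33*E/1798 (D(E) = E/(-62) + E/29 = E*(-1/62) + E*(1/29) = -E/62 + E/29 = 33*E/1798)
((-1579 + j(-64)) + 3*(-8 - 38)) + (-4498 - D(-88)) = ((-1579 - 117) + 3*(-8 - 38)) + (-4498 - 33*(-88)/1798) = (-1696 + 3*(-46)) + (-4498 - 1*(-1452/899)) = (-1696 - 138) + (-4498 + 1452/899) = -1834 - 4042250/899 = -5691016/899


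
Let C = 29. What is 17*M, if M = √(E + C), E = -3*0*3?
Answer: 17*√29 ≈ 91.548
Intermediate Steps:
E = 0 (E = 0*3 = 0)
M = √29 (M = √(0 + 29) = √29 ≈ 5.3852)
17*M = 17*√29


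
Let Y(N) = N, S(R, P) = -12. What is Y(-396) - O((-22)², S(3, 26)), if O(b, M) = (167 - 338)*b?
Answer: 82368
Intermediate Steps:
O(b, M) = -171*b
Y(-396) - O((-22)², S(3, 26)) = -396 - (-171)*(-22)² = -396 - (-171)*484 = -396 - 1*(-82764) = -396 + 82764 = 82368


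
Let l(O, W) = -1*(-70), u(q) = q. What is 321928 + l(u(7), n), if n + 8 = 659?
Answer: 321998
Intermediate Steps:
n = 651 (n = -8 + 659 = 651)
l(O, W) = 70
321928 + l(u(7), n) = 321928 + 70 = 321998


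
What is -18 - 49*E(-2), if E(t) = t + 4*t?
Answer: 472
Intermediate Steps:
E(t) = 5*t
-18 - 49*E(-2) = -18 - 245*(-2) = -18 - 49*(-10) = -18 + 490 = 472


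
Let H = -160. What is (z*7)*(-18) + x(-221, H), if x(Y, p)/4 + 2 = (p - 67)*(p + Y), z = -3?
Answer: 346318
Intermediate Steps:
x(Y, p) = -8 + 4*(-67 + p)*(Y + p) (x(Y, p) = -8 + 4*((p - 67)*(p + Y)) = -8 + 4*((-67 + p)*(Y + p)) = -8 + 4*(-67 + p)*(Y + p))
(z*7)*(-18) + x(-221, H) = -3*7*(-18) + (-8 - 268*(-221) - 268*(-160) + 4*(-160)² + 4*(-221)*(-160)) = -21*(-18) + (-8 + 59228 + 42880 + 4*25600 + 141440) = 378 + (-8 + 59228 + 42880 + 102400 + 141440) = 378 + 345940 = 346318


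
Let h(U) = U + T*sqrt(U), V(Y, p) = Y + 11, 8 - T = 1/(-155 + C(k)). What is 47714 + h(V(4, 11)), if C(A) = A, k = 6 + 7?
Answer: 47729 + 1137*sqrt(15)/142 ≈ 47760.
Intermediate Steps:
k = 13
T = 1137/142 (T = 8 - 1/(-155 + 13) = 8 - 1/(-142) = 8 - 1*(-1/142) = 8 + 1/142 = 1137/142 ≈ 8.0070)
V(Y, p) = 11 + Y
h(U) = U + 1137*sqrt(U)/142
47714 + h(V(4, 11)) = 47714 + ((11 + 4) + 1137*sqrt(11 + 4)/142) = 47714 + (15 + 1137*sqrt(15)/142) = 47729 + 1137*sqrt(15)/142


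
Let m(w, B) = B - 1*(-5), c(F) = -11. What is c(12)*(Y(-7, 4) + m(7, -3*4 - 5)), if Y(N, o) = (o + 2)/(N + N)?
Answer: 957/7 ≈ 136.71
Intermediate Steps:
m(w, B) = 5 + B (m(w, B) = B + 5 = 5 + B)
Y(N, o) = (2 + o)/(2*N) (Y(N, o) = (2 + o)/((2*N)) = (2 + o)*(1/(2*N)) = (2 + o)/(2*N))
c(12)*(Y(-7, 4) + m(7, -3*4 - 5)) = -11*((½)*(2 + 4)/(-7) + (5 + (-3*4 - 5))) = -11*((½)*(-⅐)*6 + (5 + (-12 - 5))) = -11*(-3/7 + (5 - 17)) = -11*(-3/7 - 12) = -11*(-87/7) = 957/7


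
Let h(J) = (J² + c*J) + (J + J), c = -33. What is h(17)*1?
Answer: -238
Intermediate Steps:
h(J) = J² - 31*J (h(J) = (J² - 33*J) + (J + J) = (J² - 33*J) + 2*J = J² - 31*J)
h(17)*1 = (17*(-31 + 17))*1 = (17*(-14))*1 = -238*1 = -238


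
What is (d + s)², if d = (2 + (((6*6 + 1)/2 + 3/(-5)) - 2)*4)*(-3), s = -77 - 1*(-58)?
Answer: 1164241/25 ≈ 46570.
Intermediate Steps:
s = -19 (s = -77 + 58 = -19)
d = -984/5 (d = (2 + (((36 + 1)*(½) + 3*(-⅕)) - 2)*4)*(-3) = (2 + ((37*(½) - ⅗) - 2)*4)*(-3) = (2 + ((37/2 - ⅗) - 2)*4)*(-3) = (2 + (179/10 - 2)*4)*(-3) = (2 + (159/10)*4)*(-3) = (2 + 318/5)*(-3) = (328/5)*(-3) = -984/5 ≈ -196.80)
(d + s)² = (-984/5 - 19)² = (-1079/5)² = 1164241/25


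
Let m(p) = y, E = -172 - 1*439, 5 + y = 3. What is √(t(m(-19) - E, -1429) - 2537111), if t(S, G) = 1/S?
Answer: 61*I*√252879942/609 ≈ 1592.8*I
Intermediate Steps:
y = -2 (y = -5 + 3 = -2)
E = -611 (E = -172 - 439 = -611)
m(p) = -2
√(t(m(-19) - E, -1429) - 2537111) = √(1/(-2 - 1*(-611)) - 2537111) = √(1/(-2 + 611) - 2537111) = √(1/609 - 2537111) = √(-1545100598/609) = 61*I*√252879942/609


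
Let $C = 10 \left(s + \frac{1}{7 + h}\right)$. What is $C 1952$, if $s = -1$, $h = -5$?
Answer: $-9760$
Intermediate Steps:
$C = -5$ ($C = 10 \left(-1 + \frac{1}{7 - 5}\right) = 10 \left(-1 + \frac{1}{2}\right) = 10 \left(- \frac{1}{2}\right) = -5$)
$C 1952 = \left(-5\right) 1952 = -9760$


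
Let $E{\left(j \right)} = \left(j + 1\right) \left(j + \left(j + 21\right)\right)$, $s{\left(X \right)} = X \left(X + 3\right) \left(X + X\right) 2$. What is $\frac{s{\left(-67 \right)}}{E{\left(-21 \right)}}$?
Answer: $- \frac{287296}{105} \approx -2736.2$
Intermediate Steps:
$s{\left(X \right)} = 4 X^{2} \left(3 + X\right)$ ($s{\left(X \right)} = X \left(3 + X\right) 2 X 2 = X 2 X \left(3 + X\right) 2 = 2 X^{2} \left(3 + X\right) 2 = 4 X^{2} \left(3 + X\right)$)
$E{\left(j \right)} = \left(1 + j\right) \left(21 + 2 j\right)$ ($E{\left(j \right)} = \left(1 + j\right) \left(j + \left(21 + j\right)\right) = \left(1 + j\right) \left(21 + 2 j\right)$)
$\frac{s{\left(-67 \right)}}{E{\left(-21 \right)}} = \frac{4 \left(-67\right)^{2} \left(3 - 67\right)}{21 + 2 \left(-21\right)^{2} + 23 \left(-21\right)} = \frac{4 \cdot 4489 \left(-64\right)}{21 + 2 \cdot 441 - 483} = - \frac{1149184}{21 + 882 - 483} = - \frac{1149184}{420} = \left(-1149184\right) \frac{1}{420} = - \frac{287296}{105}$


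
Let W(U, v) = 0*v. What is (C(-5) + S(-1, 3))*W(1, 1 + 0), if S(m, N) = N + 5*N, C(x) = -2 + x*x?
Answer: 0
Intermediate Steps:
C(x) = -2 + x²
S(m, N) = 6*N
W(U, v) = 0
(C(-5) + S(-1, 3))*W(1, 1 + 0) = ((-2 + (-5)²) + 6*3)*0 = ((-2 + 25) + 18)*0 = (23 + 18)*0 = 41*0 = 0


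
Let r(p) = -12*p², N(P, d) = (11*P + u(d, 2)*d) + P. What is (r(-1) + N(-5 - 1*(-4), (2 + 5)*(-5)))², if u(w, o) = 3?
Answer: 16641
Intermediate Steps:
N(P, d) = 3*d + 12*P (N(P, d) = (11*P + 3*d) + P = (3*d + 11*P) + P = 3*d + 12*P)
(r(-1) + N(-5 - 1*(-4), (2 + 5)*(-5)))² = (-12*(-1)² + (3*((2 + 5)*(-5)) + 12*(-5 - 1*(-4))))² = (-12*1 + (3*(7*(-5)) + 12*(-5 + 4)))² = (-12 + (3*(-35) + 12*(-1)))² = (-12 + (-105 - 12))² = (-12 - 117)² = (-129)² = 16641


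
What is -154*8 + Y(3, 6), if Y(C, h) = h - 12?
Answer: -1238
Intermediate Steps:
Y(C, h) = -12 + h
-154*8 + Y(3, 6) = -154*8 + (-12 + 6) = -1232 - 6 = -1238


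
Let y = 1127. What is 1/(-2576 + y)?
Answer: -1/1449 ≈ -0.00069013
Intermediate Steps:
1/(-2576 + y) = 1/(-2576 + 1127) = 1/(-1449) = -1/1449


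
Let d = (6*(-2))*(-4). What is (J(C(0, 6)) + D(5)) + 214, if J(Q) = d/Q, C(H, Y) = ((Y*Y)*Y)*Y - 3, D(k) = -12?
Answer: 87078/431 ≈ 202.04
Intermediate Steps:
C(H, Y) = -3 + Y⁴ (C(H, Y) = (Y²*Y)*Y - 3 = Y³*Y - 3 = Y⁴ - 3 = -3 + Y⁴)
d = 48 (d = -12*(-4) = 48)
J(Q) = 48/Q
(J(C(0, 6)) + D(5)) + 214 = (48/(-3 + 6⁴) - 12) + 214 = (48/(-3 + 1296) - 12) + 214 = (48/1293 - 12) + 214 = (48*(1/1293) - 12) + 214 = (16/431 - 12) + 214 = -5156/431 + 214 = 87078/431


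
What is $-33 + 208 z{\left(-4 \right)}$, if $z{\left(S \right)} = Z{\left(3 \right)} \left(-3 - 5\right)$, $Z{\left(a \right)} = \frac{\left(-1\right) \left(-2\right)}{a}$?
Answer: $- \frac{3427}{3} \approx -1142.3$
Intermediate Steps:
$Z{\left(a \right)} = \frac{2}{a}$
$z{\left(S \right)} = - \frac{16}{3}$ ($z{\left(S \right)} = \frac{2}{3} \left(-3 - 5\right) = 2 \cdot \frac{1}{3} \left(-8\right) = \frac{2}{3} \left(-8\right) = - \frac{16}{3}$)
$-33 + 208 z{\left(-4 \right)} = -33 + 208 \left(- \frac{16}{3}\right) = -33 - \frac{3328}{3} = - \frac{3427}{3}$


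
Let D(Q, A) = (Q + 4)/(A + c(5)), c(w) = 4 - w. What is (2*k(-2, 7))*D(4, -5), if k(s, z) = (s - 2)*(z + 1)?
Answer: 256/3 ≈ 85.333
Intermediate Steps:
k(s, z) = (1 + z)*(-2 + s) (k(s, z) = (-2 + s)*(1 + z) = (1 + z)*(-2 + s))
D(Q, A) = (4 + Q)/(-1 + A) (D(Q, A) = (Q + 4)/(A + (4 - 1*5)) = (4 + Q)/(A + (4 - 5)) = (4 + Q)/(A - 1) = (4 + Q)/(-1 + A))
(2*k(-2, 7))*D(4, -5) = (2*(-2 - 2 - 2*7 - 2*7))*((4 + 4)/(-1 - 5)) = (2*(-2 - 2 - 14 - 14))*(8/(-6)) = (2*(-32))*(-⅙*8) = -64*(-4/3) = 256/3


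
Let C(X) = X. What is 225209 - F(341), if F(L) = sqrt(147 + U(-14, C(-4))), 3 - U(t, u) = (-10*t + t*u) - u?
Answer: 225209 - 5*I*sqrt(2) ≈ 2.2521e+5 - 7.0711*I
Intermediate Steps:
U(t, u) = 3 + u + 10*t - t*u (U(t, u) = 3 - ((-10*t + t*u) - u) = 3 - (-u - 10*t + t*u) = 3 + (u + 10*t - t*u) = 3 + u + 10*t - t*u)
F(L) = 5*I*sqrt(2) (F(L) = sqrt(147 + (3 - 4 + 10*(-14) - 1*(-14)*(-4))) = sqrt(147 + (3 - 4 - 140 - 56)) = sqrt(147 - 197) = sqrt(-50) = 5*I*sqrt(2))
225209 - F(341) = 225209 - 5*I*sqrt(2)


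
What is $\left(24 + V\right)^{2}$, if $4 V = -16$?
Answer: $400$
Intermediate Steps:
$V = -4$ ($V = \frac{1}{4} \left(-16\right) = -4$)
$\left(24 + V\right)^{2} = \left(24 - 4\right)^{2} = 20^{2} = 400$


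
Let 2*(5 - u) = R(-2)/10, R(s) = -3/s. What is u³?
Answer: 7645373/64000 ≈ 119.46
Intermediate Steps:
u = 197/40 (u = 5 - (-3/(-2))/(2*10) = 5 - (-3*(-½))/(2*10) = 5 - 3/(4*10) = 5 - ½*3/20 = 5 - 3/40 = 197/40 ≈ 4.9250)
u³ = (197/40)³ = 7645373/64000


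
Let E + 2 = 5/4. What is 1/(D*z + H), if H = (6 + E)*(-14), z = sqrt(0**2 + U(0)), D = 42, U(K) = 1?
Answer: -2/63 ≈ -0.031746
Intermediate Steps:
E = -3/4 (E = -2 + 5/4 = -3/4 ≈ -0.75000)
z = 1 (z = sqrt(0**2 + 1) = sqrt(0 + 1) = sqrt(1) = 1)
H = -147/2 (H = (6 - 3/4)*(-14) = (21/4)*(-14) = -147/2 ≈ -73.500)
1/(D*z + H) = 1/(42*1 - 147/2) = 1/(42 - 147/2) = 1/(-63/2) = -2/63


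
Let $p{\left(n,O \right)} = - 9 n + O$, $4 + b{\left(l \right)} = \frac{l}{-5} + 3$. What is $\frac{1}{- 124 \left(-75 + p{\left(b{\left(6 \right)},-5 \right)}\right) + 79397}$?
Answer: $\frac{5}{434309} \approx 1.1513 \cdot 10^{-5}$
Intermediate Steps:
$b{\left(l \right)} = -1 - \frac{l}{5}$ ($b{\left(l \right)} = -4 + \left(\frac{l}{-5} + 3\right) = -4 + \left(l \left(- \frac{1}{5}\right) + 3\right) = -4 - \left(-3 + \frac{l}{5}\right) = -1 - \frac{l}{5}$)
$p{\left(n,O \right)} = O - 9 n$
$\frac{1}{- 124 \left(-75 + p{\left(b{\left(6 \right)},-5 \right)}\right) + 79397} = \frac{1}{- 124 \left(-75 - \left(5 + 9 \left(-1 - \frac{6}{5}\right)\right)\right) + 79397} = \frac{1}{- 124 \left(-75 - - \frac{74}{5}\right) + 79397} = \frac{1}{- 124 \left(-75 + \left(-5 + \frac{99}{5}\right)\right) + 79397} = \frac{1}{- 124 \left(-75 + \frac{74}{5}\right) + 79397} = \frac{1}{\left(-124\right) \left(- \frac{301}{5}\right) + 79397} = \frac{1}{\frac{37324}{5} + 79397} = \frac{1}{\frac{434309}{5}} = \frac{5}{434309}$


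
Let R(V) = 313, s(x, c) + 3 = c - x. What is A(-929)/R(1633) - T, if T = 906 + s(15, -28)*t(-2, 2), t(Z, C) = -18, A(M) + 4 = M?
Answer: -543675/313 ≈ -1737.0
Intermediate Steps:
s(x, c) = -3 + c - x (s(x, c) = -3 + (c - x) = -3 + c - x)
A(M) = -4 + M
T = 1734 (T = 906 + (-3 - 28 - 1*15)*(-18) = 906 + (-3 - 28 - 15)*(-18) = 906 - 46*(-18) = 906 + 828 = 1734)
A(-929)/R(1633) - T = (-4 - 929)/313 - 1*1734 = -933*1/313 - 1734 = -933/313 - 1734 = -543675/313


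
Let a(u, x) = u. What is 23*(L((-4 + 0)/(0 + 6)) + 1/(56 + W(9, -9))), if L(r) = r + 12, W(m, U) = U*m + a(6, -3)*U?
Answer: 61709/237 ≈ 260.38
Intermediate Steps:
W(m, U) = 6*U + U*m (W(m, U) = U*m + 6*U = 6*U + U*m)
L(r) = 12 + r
23*(L((-4 + 0)/(0 + 6)) + 1/(56 + W(9, -9))) = 23*((12 + (-4 + 0)/(0 + 6)) + 1/(56 - 9*(6 + 9))) = 23*((12 - 4/6) + 1/(56 - 9*15)) = 23*((12 - 4*1/6) + 1/(56 - 135)) = 23*((12 - 2/3) + 1/(-79)) = 23*(34/3 - 1/79) = 23*(2683/237) = 61709/237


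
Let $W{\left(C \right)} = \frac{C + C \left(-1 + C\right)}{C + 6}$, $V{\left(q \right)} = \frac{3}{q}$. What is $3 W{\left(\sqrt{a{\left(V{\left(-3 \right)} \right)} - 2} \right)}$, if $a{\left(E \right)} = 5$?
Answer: $\frac{18}{11} - \frac{3 \sqrt{3}}{11} \approx 1.164$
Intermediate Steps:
$W{\left(C \right)} = \frac{C + C \left(-1 + C\right)}{6 + C}$
$3 W{\left(\sqrt{a{\left(V{\left(-3 \right)} \right)} - 2} \right)} = 3 \frac{\left(\sqrt{5 - 2}\right)^{2}}{6 + \sqrt{5 - 2}} = 3 \frac{\left(\sqrt{3}\right)^{2}}{6 + \sqrt{3}} = 3 \frac{3}{6 + \sqrt{3}} = \frac{9}{6 + \sqrt{3}}$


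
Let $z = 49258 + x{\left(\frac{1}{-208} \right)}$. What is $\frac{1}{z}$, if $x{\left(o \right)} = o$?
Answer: $\frac{208}{10245663} \approx 2.0301 \cdot 10^{-5}$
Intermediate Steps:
$z = \frac{10245663}{208}$ ($z = 49258 + \frac{1}{-208} = 49258 - \frac{1}{208} = \frac{10245663}{208} \approx 49258.0$)
$\frac{1}{z} = \frac{1}{\frac{10245663}{208}} = \frac{208}{10245663}$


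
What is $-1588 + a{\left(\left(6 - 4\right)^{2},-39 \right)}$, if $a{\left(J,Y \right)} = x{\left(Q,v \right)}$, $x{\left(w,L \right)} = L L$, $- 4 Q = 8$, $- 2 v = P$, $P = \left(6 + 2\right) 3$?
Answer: $-1444$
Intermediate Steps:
$P = 24$ ($P = 8 \cdot 3 = 24$)
$v = -12$ ($v = \left(- \frac{1}{2}\right) 24 = -12$)
$Q = -2$ ($Q = \left(- \frac{1}{4}\right) 8 = -2$)
$x{\left(w,L \right)} = L^{2}$
$a{\left(J,Y \right)} = 144$ ($a{\left(J,Y \right)} = \left(-12\right)^{2} = 144$)
$-1588 + a{\left(\left(6 - 4\right)^{2},-39 \right)} = -1588 + 144 = -1444$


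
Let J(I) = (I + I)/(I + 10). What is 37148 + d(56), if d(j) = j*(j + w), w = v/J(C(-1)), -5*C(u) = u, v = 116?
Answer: 205932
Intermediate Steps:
C(u) = -u/5
J(I) = 2*I/(10 + I) (J(I) = (2*I)/(10 + I) = 2*I/(10 + I))
w = 2958 (w = 116/((2*(-1/5*(-1))/(10 - 1/5*(-1)))) = 116/((2*(1/5)/(10 + 1/5))) = 116/((2*(1/5)/(51/5))) = 116/((2*(1/5)*(5/51))) = 116/(2/51) = 116*(51/2) = 2958)
d(j) = j*(2958 + j) (d(j) = j*(j + 2958) = j*(2958 + j))
37148 + d(56) = 37148 + 56*(2958 + 56) = 37148 + 56*3014 = 37148 + 168784 = 205932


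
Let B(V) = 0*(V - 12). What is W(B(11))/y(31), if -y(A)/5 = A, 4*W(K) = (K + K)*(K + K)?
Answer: 0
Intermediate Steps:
B(V) = 0 (B(V) = 0*(-12 + V) = 0)
W(K) = K² (W(K) = ((K + K)*(K + K))/4 = ((2*K)*(2*K))/4 = (4*K²)/4 = K²)
y(A) = -5*A
W(B(11))/y(31) = 0²/((-5*31)) = 0/(-155) = 0*(-1/155) = 0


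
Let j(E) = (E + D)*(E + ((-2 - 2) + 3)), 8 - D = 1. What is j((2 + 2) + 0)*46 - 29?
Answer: 1489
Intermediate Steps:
D = 7 (D = 8 - 1*1 = 8 - 1 = 7)
j(E) = (-1 + E)*(7 + E) (j(E) = (E + 7)*(E + ((-2 - 2) + 3)) = (7 + E)*(E + (-4 + 3)) = (7 + E)*(E - 1) = (7 + E)*(-1 + E) = (-1 + E)*(7 + E))
j((2 + 2) + 0)*46 - 29 = (-7 + ((2 + 2) + 0)² + 6*((2 + 2) + 0))*46 - 29 = (-7 + (4 + 0)² + 6*(4 + 0))*46 - 29 = (-7 + 4² + 6*4)*46 - 29 = (-7 + 16 + 24)*46 - 29 = 33*46 - 29 = 1518 - 29 = 1489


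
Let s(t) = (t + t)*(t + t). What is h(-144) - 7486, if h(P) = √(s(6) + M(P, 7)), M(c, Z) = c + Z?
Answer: -7486 + √7 ≈ -7483.4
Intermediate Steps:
M(c, Z) = Z + c
s(t) = 4*t² (s(t) = (2*t)*(2*t) = 4*t²)
h(P) = √(151 + P) (h(P) = √(4*6² + (7 + P)) = √(4*36 + (7 + P)) = √(144 + (7 + P)) = √(151 + P))
h(-144) - 7486 = √(151 - 144) - 7486 = √7 - 7486 = -7486 + √7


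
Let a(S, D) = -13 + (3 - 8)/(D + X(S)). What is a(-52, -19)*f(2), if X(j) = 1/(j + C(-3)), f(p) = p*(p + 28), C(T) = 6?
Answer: -26748/35 ≈ -764.23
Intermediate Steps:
f(p) = p*(28 + p)
X(j) = 1/(6 + j) (X(j) = 1/(j + 6) = 1/(6 + j))
a(S, D) = -13 - 5/(D + 1/(6 + S)) (a(S, D) = -13 + (3 - 8)/(D + 1/(6 + S)) = -13 - 5/(D + 1/(6 + S)))
a(-52, -19)*f(2) = ((-13 - (5 + 13*(-19))*(6 - 52))/(1 - 19*(6 - 52)))*(2*(28 + 2)) = ((-13 - 1*(5 - 247)*(-46))/(1 - 19*(-46)))*(2*30) = ((-13 - 1*(-242)*(-46))/(1 + 874))*60 = ((-13 - 11132)/875)*60 = ((1/875)*(-11145))*60 = -2229/175*60 = -26748/35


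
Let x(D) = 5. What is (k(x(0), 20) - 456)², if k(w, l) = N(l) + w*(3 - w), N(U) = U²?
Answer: 4356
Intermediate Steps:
k(w, l) = l² + w*(3 - w)
(k(x(0), 20) - 456)² = ((20² - 1*5² + 3*5) - 456)² = ((400 - 1*25 + 15) - 456)² = ((400 - 25 + 15) - 456)² = (390 - 456)² = (-66)² = 4356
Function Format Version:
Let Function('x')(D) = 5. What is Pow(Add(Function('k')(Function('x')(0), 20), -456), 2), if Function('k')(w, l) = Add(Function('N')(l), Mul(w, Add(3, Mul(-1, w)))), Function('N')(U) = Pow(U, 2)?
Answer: 4356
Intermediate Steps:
Function('k')(w, l) = Add(Pow(l, 2), Mul(w, Add(3, Mul(-1, w))))
Pow(Add(Function('k')(Function('x')(0), 20), -456), 2) = Pow(Add(Add(Pow(20, 2), Mul(-1, Pow(5, 2)), Mul(3, 5)), -456), 2) = Pow(Add(Add(400, Mul(-1, 25), 15), -456), 2) = Pow(Add(Add(400, -25, 15), -456), 2) = Pow(Add(390, -456), 2) = Pow(-66, 2) = 4356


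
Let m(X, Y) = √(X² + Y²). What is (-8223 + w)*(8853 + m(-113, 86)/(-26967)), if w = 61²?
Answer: -39856206 + 4502*√20165/26967 ≈ -3.9856e+7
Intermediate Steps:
w = 3721
(-8223 + w)*(8853 + m(-113, 86)/(-26967)) = (-8223 + 3721)*(8853 + √((-113)² + 86²)/(-26967)) = -4502*(8853 + √(12769 + 7396)*(-1/26967)) = -4502*(8853 + √20165*(-1/26967)) = -4502*(8853 - √20165/26967) = -39856206 + 4502*√20165/26967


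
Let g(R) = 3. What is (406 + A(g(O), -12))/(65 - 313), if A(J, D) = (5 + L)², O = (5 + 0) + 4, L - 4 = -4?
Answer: -431/248 ≈ -1.7379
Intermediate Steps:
L = 0 (L = 4 - 4 = 0)
O = 9 (O = 5 + 4 = 9)
A(J, D) = 25 (A(J, D) = (5 + 0)² = 5² = 25)
(406 + A(g(O), -12))/(65 - 313) = (406 + 25)/(65 - 313) = 431/(-248) = 431*(-1/248) = -431/248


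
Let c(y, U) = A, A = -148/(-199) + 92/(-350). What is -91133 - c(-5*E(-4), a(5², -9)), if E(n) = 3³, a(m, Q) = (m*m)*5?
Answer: -3173723471/34825 ≈ -91134.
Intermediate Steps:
a(m, Q) = 5*m² (a(m, Q) = m²*5 = 5*m²)
E(n) = 27
A = 16746/34825 (A = -148*(-1/199) + 92*(-1/350) = 148/199 - 46/175 = 16746/34825 ≈ 0.48086)
c(y, U) = 16746/34825
-91133 - c(-5*E(-4), a(5², -9)) = -91133 - 1*16746/34825 = -91133 - 16746/34825 = -3173723471/34825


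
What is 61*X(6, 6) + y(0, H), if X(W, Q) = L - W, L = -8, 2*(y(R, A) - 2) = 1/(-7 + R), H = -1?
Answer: -11929/14 ≈ -852.07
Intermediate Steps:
y(R, A) = 2 + 1/(2*(-7 + R))
X(W, Q) = -8 - W
61*X(6, 6) + y(0, H) = 61*(-8 - 1*6) + (-27 + 4*0)/(2*(-7 + 0)) = 61*(-8 - 6) + (½)*(-27 + 0)/(-7) = 61*(-14) + (½)*(-⅐)*(-27) = -854 + 27/14 = -11929/14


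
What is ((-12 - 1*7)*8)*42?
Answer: -6384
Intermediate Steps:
((-12 - 1*7)*8)*42 = ((-12 - 7)*8)*42 = -19*8*42 = -152*42 = -6384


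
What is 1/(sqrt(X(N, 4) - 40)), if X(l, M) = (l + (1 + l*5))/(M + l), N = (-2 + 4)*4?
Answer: -2*I*sqrt(1293)/431 ≈ -0.16686*I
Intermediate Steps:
N = 8 (N = 2*4 = 8)
X(l, M) = (1 + 6*l)/(M + l) (X(l, M) = (l + (1 + 5*l))/(M + l) = (1 + 6*l)/(M + l))
1/(sqrt(X(N, 4) - 40)) = 1/(sqrt((1 + 6*8)/(4 + 8) - 40)) = 1/(sqrt((1 + 48)/12 - 40)) = 1/(sqrt((1/12)*49 - 40)) = 1/(sqrt(49/12 - 40)) = 1/(sqrt(-431/12)) = 1/(I*sqrt(1293)/6) = -2*I*sqrt(1293)/431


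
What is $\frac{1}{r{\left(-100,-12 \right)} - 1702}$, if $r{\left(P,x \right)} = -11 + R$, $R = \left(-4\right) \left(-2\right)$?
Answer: $- \frac{1}{1705} \approx -0.00058651$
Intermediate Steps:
$R = 8$
$r{\left(P,x \right)} = -3$ ($r{\left(P,x \right)} = -11 + 8 = -3$)
$\frac{1}{r{\left(-100,-12 \right)} - 1702} = \frac{1}{-3 - 1702} = \frac{1}{-1705} = - \frac{1}{1705}$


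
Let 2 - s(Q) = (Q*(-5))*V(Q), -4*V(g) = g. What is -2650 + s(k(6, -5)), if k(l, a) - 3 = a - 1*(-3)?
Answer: -10597/4 ≈ -2649.3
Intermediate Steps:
k(l, a) = 6 + a (k(l, a) = 3 + (a - 1*(-3)) = 3 + (a + 3) = 3 + (3 + a) = 6 + a)
V(g) = -g/4
s(Q) = 2 - 5*Q²/4 (s(Q) = 2 - Q*(-5)*(-Q/4) = 2 - (-5*Q)*(-Q/4) = 2 - 5*Q²/4)
-2650 + s(k(6, -5)) = -2650 + (2 - 5*(6 - 5)²/4) = -2650 + (2 - 5/4*1²) = -2650 + (2 - 5/4*1) = -2650 + (2 - 5/4) = -2650 + ¾ = -10597/4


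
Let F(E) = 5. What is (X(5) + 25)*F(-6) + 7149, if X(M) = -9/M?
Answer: 7265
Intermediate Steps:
(X(5) + 25)*F(-6) + 7149 = (-9/5 + 25)*5 + 7149 = (116/5)*5 + 7149 = 116 + 7149 = 7265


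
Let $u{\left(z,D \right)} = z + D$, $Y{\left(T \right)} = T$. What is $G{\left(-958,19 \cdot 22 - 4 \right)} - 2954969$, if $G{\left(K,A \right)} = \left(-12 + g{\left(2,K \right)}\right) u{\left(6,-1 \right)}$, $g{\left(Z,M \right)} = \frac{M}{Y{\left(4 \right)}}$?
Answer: $- \frac{5912453}{2} \approx -2.9562 \cdot 10^{6}$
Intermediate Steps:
$u{\left(z,D \right)} = D + z$
$g{\left(Z,M \right)} = \frac{M}{4}$
$G{\left(K,A \right)} = -60 + \frac{5 K}{4}$ ($G{\left(K,A \right)} = \left(-12 + \frac{K}{4}\right) \left(-1 + 6\right) = \left(-12 + \frac{K}{4}\right) 5 = -60 + \frac{5 K}{4}$)
$G{\left(-958,19 \cdot 22 - 4 \right)} - 2954969 = \left(-60 + \frac{5}{4} \left(-958\right)\right) - 2954969 = \left(-60 - \frac{2395}{2}\right) - 2954969 = - \frac{2515}{2} - 2954969 = - \frac{5912453}{2}$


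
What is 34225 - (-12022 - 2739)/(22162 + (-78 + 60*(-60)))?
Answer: 632629661/18484 ≈ 34226.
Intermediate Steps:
34225 - (-12022 - 2739)/(22162 + (-78 + 60*(-60))) = 34225 - (-14761)/(22162 + (-78 - 3600)) = 34225 - (-14761)/(22162 - 3678) = 34225 - (-14761)/18484 = 34225 - 1*(-14761/18484) = 34225 + 14761/18484 = 632629661/18484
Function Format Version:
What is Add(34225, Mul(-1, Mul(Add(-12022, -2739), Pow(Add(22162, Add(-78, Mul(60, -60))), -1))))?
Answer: Rational(632629661, 18484) ≈ 34226.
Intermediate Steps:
Add(34225, Mul(-1, Mul(Add(-12022, -2739), Pow(Add(22162, Add(-78, Mul(60, -60))), -1)))) = Add(34225, Mul(-1, Mul(-14761, Pow(Add(22162, Add(-78, -3600)), -1)))) = Add(34225, Mul(-1, Mul(-14761, Pow(Add(22162, -3678), -1)))) = Add(34225, Mul(-1, Mul(-14761, Pow(18484, -1)))) = Add(34225, Mul(-1, Mul(-14761, Rational(1, 18484)))) = Add(34225, Mul(-1, Rational(-14761, 18484))) = Add(34225, Rational(14761, 18484)) = Rational(632629661, 18484)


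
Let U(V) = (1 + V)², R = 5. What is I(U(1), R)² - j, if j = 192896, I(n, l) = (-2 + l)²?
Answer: -192815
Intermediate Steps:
I(U(1), R)² - j = ((-2 + 5)²)² - 1*192896 = (3²)² - 192896 = 9² - 192896 = 81 - 192896 = -192815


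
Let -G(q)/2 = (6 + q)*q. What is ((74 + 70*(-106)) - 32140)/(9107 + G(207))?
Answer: 39486/79075 ≈ 0.49935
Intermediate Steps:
G(q) = -2*q*(6 + q) (G(q) = -2*(6 + q)*q = -2*q*(6 + q))
((74 + 70*(-106)) - 32140)/(9107 + G(207)) = ((74 + 70*(-106)) - 32140)/(9107 - 2*207*(6 + 207)) = ((74 - 7420) - 32140)/(9107 - 2*207*213) = (-7346 - 32140)/(9107 - 88182) = -39486/(-79075) = -39486*(-1/79075) = 39486/79075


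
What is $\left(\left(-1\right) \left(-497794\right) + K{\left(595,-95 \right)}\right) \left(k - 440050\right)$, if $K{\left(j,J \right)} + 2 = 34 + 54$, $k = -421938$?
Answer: $-429166585440$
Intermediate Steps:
$K{\left(j,J \right)} = 86$ ($K{\left(j,J \right)} = -2 + \left(34 + 54\right) = -2 + 88 = 86$)
$\left(\left(-1\right) \left(-497794\right) + K{\left(595,-95 \right)}\right) \left(k - 440050\right) = \left(\left(-1\right) \left(-497794\right) + 86\right) \left(-421938 - 440050\right) = \left(497794 + 86\right) \left(-861988\right) = 497880 \left(-861988\right) = -429166585440$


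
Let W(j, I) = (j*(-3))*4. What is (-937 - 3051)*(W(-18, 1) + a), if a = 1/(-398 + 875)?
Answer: -410895604/477 ≈ -8.6142e+5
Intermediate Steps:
W(j, I) = -12*j (W(j, I) = -3*j*4 = -12*j)
a = 1/477 ≈ 0.0020964
(-937 - 3051)*(W(-18, 1) + a) = (-937 - 3051)*(-12*(-18) + 1/477) = -3988*(216 + 1/477) = -3988*103033/477 = -410895604/477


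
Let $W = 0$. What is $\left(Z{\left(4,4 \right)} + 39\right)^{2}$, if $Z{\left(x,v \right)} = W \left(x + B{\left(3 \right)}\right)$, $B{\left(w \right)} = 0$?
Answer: $1521$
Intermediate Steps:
$Z{\left(x,v \right)} = 0$ ($Z{\left(x,v \right)} = 0 \left(x + 0\right) = 0 x = 0$)
$\left(Z{\left(4,4 \right)} + 39\right)^{2} = \left(0 + 39\right)^{2} = 39^{2} = 1521$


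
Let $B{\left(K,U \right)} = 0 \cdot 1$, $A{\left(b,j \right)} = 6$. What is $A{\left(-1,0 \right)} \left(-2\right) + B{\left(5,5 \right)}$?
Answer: $-12$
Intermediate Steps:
$B{\left(K,U \right)} = 0$
$A{\left(-1,0 \right)} \left(-2\right) + B{\left(5,5 \right)} = 6 \left(-2\right) + 0 = -12 + 0 = -12$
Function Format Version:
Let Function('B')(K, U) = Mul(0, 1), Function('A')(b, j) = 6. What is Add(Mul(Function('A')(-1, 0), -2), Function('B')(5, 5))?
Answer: -12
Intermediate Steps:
Function('B')(K, U) = 0
Add(Mul(Function('A')(-1, 0), -2), Function('B')(5, 5)) = Add(Mul(6, -2), 0) = Add(-12, 0) = -12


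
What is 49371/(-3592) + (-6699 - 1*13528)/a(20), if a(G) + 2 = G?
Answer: -36772031/32328 ≈ -1137.5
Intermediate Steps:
a(G) = -2 + G
49371/(-3592) + (-6699 - 1*13528)/a(20) = 49371/(-3592) + (-6699 - 1*13528)/(-2 + 20) = 49371*(-1/3592) + (-6699 - 13528)/18 = -49371/3592 - 20227*1/18 = -49371/3592 - 20227/18 = -36772031/32328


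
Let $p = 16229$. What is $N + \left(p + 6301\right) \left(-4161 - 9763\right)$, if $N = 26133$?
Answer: $-313681587$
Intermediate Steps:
$N + \left(p + 6301\right) \left(-4161 - 9763\right) = 26133 + \left(16229 + 6301\right) \left(-4161 - 9763\right) = 26133 + 22530 \left(-13924\right) = 26133 - 313707720 = -313681587$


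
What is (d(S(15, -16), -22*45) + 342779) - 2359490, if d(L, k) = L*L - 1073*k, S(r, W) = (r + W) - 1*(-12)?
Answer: -954320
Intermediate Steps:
S(r, W) = 12 + W + r (S(r, W) = (W + r) + 12 = 12 + W + r)
d(L, k) = L² - 1073*k
(d(S(15, -16), -22*45) + 342779) - 2359490 = (((12 - 16 + 15)² - (-23606)*45) + 342779) - 2359490 = ((11² - 1073*(-990)) + 342779) - 2359490 = ((121 + 1062270) + 342779) - 2359490 = (1062391 + 342779) - 2359490 = 1405170 - 2359490 = -954320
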